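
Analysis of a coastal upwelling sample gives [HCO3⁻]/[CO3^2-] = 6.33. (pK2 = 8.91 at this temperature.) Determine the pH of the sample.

From K2 = [H⁺][CO3^2-]/[HCO3⁻]:  pH = pK2 − log₁₀([HCO3⁻]/[CO3^2-])
log₁₀(6.33) = +0.801
pH = 8.91 − (+0.801) = 8.11

pH = 8.11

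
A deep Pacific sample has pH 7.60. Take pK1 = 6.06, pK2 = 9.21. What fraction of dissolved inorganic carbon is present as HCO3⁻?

α₁ = 1 / (1 + [H⁺]/K1 + K2/[H⁺]) = 1 / (1 + 10^-1.54 + 10^-1.61)
   = 1 / (1 + 0.028840 + 0.024547) = 1/1.0534 = 0.9493

α₁ = 0.949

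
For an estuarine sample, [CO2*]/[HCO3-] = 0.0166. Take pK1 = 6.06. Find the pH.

pH = 7.84

From K1 = [H⁺][HCO3-]/[CO2*]:  pH = pK1 − log₁₀([CO2*]/[HCO3-])
log₁₀(0.0166) = -1.780
pH = 6.06 − (-1.780) = 7.84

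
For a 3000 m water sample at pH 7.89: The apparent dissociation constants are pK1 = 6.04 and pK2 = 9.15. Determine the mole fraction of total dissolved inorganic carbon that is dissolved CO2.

α₀ = 1 / (1 + K1/[H⁺] + K1K2/[H⁺]²) = 1 / (1 + 10^+1.85 + 10^+0.59)
   = 1 / (1 + 70.795 + 3.8905) = 1/75.685 = 0.01321

α₀ = 0.0132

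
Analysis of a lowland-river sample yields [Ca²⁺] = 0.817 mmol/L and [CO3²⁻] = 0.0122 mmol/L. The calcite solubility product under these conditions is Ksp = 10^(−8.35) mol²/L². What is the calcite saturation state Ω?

Ω = 2.23

Ksp = 10^(−8.35) = 4.467×10^-9
Ω = [Ca²⁺][CO3²⁻]/Ksp = (0.817×10^-3)(0.0122×10^-3) / 4.467×10^-9 = 2.23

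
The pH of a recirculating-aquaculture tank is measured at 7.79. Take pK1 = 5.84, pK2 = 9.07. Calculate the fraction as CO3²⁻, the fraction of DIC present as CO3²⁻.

α₂ = 1 / (1 + [H⁺]/K2 + [H⁺]²/(K1K2)) = 1 / (1 + 10^+1.28 + 10^-0.67)
   = 1 / (1 + 19.055 + 0.21380) = 1/20.268 = 0.04934

α₂ = 0.0493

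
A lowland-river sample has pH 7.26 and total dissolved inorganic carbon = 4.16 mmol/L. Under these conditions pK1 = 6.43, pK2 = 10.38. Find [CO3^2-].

α₂ = 1 / (1 + [H⁺]/K2 + [H⁺]²/(K1K2)) = 1 / (1 + 10^+3.12 + 10^+2.29)
   = 1 / (1 + 1318.3 + 194.98) = 1/1514.2 = 0.0006604
[CO3²⁻] = α₂ × DIC = 0.0006604 × 4.16 = 0.00275 mmol/L = 2.75 μmol/L

[CO3²⁻] = 2.75 μmol/L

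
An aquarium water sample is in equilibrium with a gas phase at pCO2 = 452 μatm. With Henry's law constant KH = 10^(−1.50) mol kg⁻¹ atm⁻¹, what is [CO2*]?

[CO2*] = 14.3 μmol/kg

KH = 10^(−1.50) = 3.162×10^-2 mol kg⁻¹ atm⁻¹
[CO2*] = KH · pCO2 = 3.162×10^-2 × 452×10^-6 atm = 1.43×10^-5 mol/kg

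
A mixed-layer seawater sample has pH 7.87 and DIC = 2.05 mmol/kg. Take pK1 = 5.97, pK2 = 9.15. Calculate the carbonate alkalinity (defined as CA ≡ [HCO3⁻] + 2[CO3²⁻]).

CA = [HCO3⁻] + 2[CO3²⁻] = (α₁ + 2α₂)·DIC
At pH 7.87: [H⁺]/K1 = 10^-1.90 = 0.012589, K2/[H⁺] = 10^-1.28 = 0.052481
α₁ = 1/(1 + 0.012589 + 0.052481) = 1/1.0651 = 0.9389; α₂ = α₁·K2/[H⁺] = 0.04927
α₁ + 2α₂ = 1.0375
CA = 1.0375 × 2.05 = 2.13 mmol/kg

CA = 2.13 mmol/kg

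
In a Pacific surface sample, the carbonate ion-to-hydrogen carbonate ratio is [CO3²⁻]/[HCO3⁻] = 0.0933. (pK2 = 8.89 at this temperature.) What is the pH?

pH = 7.86

From K2 = [H⁺][CO3²⁻]/[HCO3⁻]:  pH = pK2 + log₁₀([CO3²⁻]/[HCO3⁻])
log₁₀(0.0933) = -1.030
pH = 8.89 + (-1.030) = 7.86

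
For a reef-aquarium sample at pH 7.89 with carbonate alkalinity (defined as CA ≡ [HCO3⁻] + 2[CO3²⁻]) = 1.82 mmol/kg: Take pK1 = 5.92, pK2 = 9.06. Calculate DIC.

DIC = 1.73 mmol/kg

CA = [HCO3⁻] + 2[CO3²⁻] = (α₁ + 2α₂)·DIC
At pH 7.89: [H⁺]/K1 = 10^-1.97 = 0.010715, K2/[H⁺] = 10^-1.17 = 0.067608
α₁ = 1/(1 + 0.010715 + 0.067608) = 1/1.0783 = 0.9274; α₂ = α₁·K2/[H⁺] = 0.06270
α₁ + 2α₂ = 1.0528
DIC = CA / (α₁ + 2α₂) = 1.82 / 1.0528 = 1.73 mmol/kg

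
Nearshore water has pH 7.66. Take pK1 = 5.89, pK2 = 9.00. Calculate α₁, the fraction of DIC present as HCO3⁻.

α₁ = 1 / (1 + [H⁺]/K1 + K2/[H⁺]) = 1 / (1 + 10^-1.77 + 10^-1.34)
   = 1 / (1 + 0.016982 + 0.045709) = 1/1.0627 = 0.9410

α₁ = 0.941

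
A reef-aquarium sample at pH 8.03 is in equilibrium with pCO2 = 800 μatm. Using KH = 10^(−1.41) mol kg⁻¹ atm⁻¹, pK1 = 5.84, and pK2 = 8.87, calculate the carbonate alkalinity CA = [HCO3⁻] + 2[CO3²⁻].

CA = 6.21 mmol/kg

[CO2*] = KH · pCO2 = 10^(−1.41) × 800×10^-6 = 3.112×10^-5 mol/kg
α₀ = 1/(1 + K1/[H⁺] + K1K2/[H⁺]²) = 1/(1 + 10^+2.19 + 10^+1.35) = 0.005610
DIC = [CO2*]/α₀ = 3.112×10^-5 / 0.005610 = 5.548 mmol/kg
CA = (α₁ + 2α₂)·DIC = (0.8688 + 2×0.1256) × 5.548 = 6.21 mmol/kg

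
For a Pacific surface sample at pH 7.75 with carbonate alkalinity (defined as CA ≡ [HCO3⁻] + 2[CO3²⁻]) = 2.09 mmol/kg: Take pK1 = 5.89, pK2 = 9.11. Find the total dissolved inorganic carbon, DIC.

DIC = 2.03 mmol/kg

CA = [HCO3⁻] + 2[CO3²⁻] = (α₁ + 2α₂)·DIC
At pH 7.75: [H⁺]/K1 = 10^-1.86 = 0.013804, K2/[H⁺] = 10^-1.36 = 0.043652
α₁ = 1/(1 + 0.013804 + 0.043652) = 1/1.0575 = 0.9457; α₂ = α₁·K2/[H⁺] = 0.04128
α₁ + 2α₂ = 1.0282
DIC = CA / (α₁ + 2α₂) = 2.09 / 1.0282 = 2.03 mmol/kg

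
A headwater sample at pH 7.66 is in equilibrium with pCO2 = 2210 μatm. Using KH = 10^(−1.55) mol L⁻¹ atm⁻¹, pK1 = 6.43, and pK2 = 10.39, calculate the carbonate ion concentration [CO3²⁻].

[CO3²⁻] = 1.97 μmol/L

[CO2*] = KH · pCO2 = 10^(−1.55) × 2210×10^-6 = 6.229×10^-5 mol/L
α₀ = 1/(1 + K1/[H⁺] + K1K2/[H⁺]²) = 1/(1 + 10^+1.23 + 10^-1.50) = 0.05551
DIC = [CO2*]/α₀ = 6.229×10^-5 / 0.05551 = 1.122 mmol/L
[CO3²⁻] = α₂·DIC; α₂ = 0.001755, so [CO3²⁻] = 0.001755 × 1.122 = 0.00197 mmol/L = 1.97 μmol/L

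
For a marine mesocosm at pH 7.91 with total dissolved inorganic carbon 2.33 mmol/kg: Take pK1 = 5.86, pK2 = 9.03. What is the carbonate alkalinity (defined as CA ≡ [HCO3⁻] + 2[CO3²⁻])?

CA = 2.47 mmol/kg

CA = [HCO3⁻] + 2[CO3²⁻] = (α₁ + 2α₂)·DIC
At pH 7.91: [H⁺]/K1 = 10^-2.05 = 0.0089125, K2/[H⁺] = 10^-1.12 = 0.075858
α₁ = 1/(1 + 0.0089125 + 0.075858) = 1/1.0848 = 0.9219; α₂ = α₁·K2/[H⁺] = 0.06993
α₁ + 2α₂ = 1.0617
CA = 1.0617 × 2.33 = 2.47 mmol/kg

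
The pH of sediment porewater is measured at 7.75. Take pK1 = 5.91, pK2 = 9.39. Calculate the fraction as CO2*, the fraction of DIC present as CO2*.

α₀ = 0.0139

α₀ = 1 / (1 + K1/[H⁺] + K1K2/[H⁺]²) = 1 / (1 + 10^+1.84 + 10^+0.20)
   = 1 / (1 + 69.183 + 1.5849) = 1/71.768 = 0.01393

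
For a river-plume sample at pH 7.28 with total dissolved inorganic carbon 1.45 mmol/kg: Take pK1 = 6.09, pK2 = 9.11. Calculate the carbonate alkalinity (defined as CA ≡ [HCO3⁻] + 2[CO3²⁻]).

CA = [HCO3⁻] + 2[CO3²⁻] = (α₁ + 2α₂)·DIC
At pH 7.28: [H⁺]/K1 = 10^-1.19 = 0.064565, K2/[H⁺] = 10^-1.83 = 0.014791
α₁ = 1/(1 + 0.064565 + 0.014791) = 1/1.0794 = 0.9265; α₂ = α₁·K2/[H⁺] = 0.01370
α₁ + 2α₂ = 0.9539
CA = 0.9539 × 1.45 = 1.38 mmol/kg

CA = 1.38 mmol/kg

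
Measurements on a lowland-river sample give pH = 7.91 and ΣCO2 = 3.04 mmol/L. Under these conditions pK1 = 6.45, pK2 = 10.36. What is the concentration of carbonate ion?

α₂ = 1 / (1 + [H⁺]/K2 + [H⁺]²/(K1K2)) = 1 / (1 + 10^+2.45 + 10^+0.99)
   = 1 / (1 + 281.84 + 9.7724) = 1/292.61 = 0.003418
[CO3²⁻] = α₂ × DIC = 0.003418 × 3.04 = 0.0104 mmol/L = 10.4 μmol/L

[CO3²⁻] = 10.4 μmol/L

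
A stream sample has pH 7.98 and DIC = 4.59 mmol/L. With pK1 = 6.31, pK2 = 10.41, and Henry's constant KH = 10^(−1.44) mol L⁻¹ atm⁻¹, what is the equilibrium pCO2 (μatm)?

pCO2 = 2640 μatm

α₀ = 1 / (1 + K1/[H⁺] + K1K2/[H⁺]²) = 1 / (1 + 10^+1.67 + 10^-0.76)
   = 1 / (1 + 46.774 + 0.17378) = 1/47.947 = 0.02086
[CO2*] = α₀ × DIC = 0.02086 × 4.59 = 0.09573 mmol/L
pCO2 = [CO2*]/KH = 9.573×10^-5 / 3.631×10^-2 = 2640 μatm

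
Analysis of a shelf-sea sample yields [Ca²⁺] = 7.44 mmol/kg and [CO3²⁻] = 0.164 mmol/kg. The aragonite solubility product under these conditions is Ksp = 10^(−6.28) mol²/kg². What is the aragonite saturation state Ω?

Ksp = 10^(−6.28) = 5.248×10^-7
Ω = [Ca²⁺][CO3²⁻]/Ksp = (7.44×10^-3)(0.164×10^-3) / 5.248×10^-7 = 2.32

Ω = 2.32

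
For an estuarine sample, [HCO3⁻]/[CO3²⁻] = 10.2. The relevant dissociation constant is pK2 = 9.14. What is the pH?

From K2 = [H⁺][CO3²⁻]/[HCO3⁻]:  pH = pK2 − log₁₀([HCO3⁻]/[CO3²⁻])
log₁₀(10.2) = +1.009
pH = 9.14 − (+1.009) = 8.13

pH = 8.13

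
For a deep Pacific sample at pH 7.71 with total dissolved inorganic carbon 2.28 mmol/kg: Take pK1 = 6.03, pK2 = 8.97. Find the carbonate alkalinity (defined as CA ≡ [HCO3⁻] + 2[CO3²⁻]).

CA = 2.35 mmol/kg

CA = [HCO3⁻] + 2[CO3²⁻] = (α₁ + 2α₂)·DIC
At pH 7.71: [H⁺]/K1 = 10^-1.68 = 0.020893, K2/[H⁺] = 10^-1.26 = 0.054954
α₁ = 1/(1 + 0.020893 + 0.054954) = 1/1.0758 = 0.9295; α₂ = α₁·K2/[H⁺] = 0.05108
α₁ + 2α₂ = 1.0317
CA = 1.0317 × 2.28 = 2.35 mmol/kg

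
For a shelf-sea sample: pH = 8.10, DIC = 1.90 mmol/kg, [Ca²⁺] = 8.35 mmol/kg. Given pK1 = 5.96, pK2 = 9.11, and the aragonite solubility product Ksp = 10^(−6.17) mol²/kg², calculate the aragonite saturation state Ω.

α₂ = 1 / (1 + [H⁺]/K2 + [H⁺]²/(K1K2)) = 1 / (1 + 10^+1.01 + 10^-1.13)
   = 1 / (1 + 10.233 + 0.074131) = 1/11.307 = 0.08844
[CO3²⁻] = α₂ × DIC = 0.08844 × 1.90 = 0.1680 mmol/kg
Ksp = 10^(−6.17) = 6.761×10^-7
Ω = [Ca²⁺][CO3²⁻]/Ksp = (8.35×10^-3)(1.680×10^-4) / 6.761×10^-7 = 2.08

Ω = 2.08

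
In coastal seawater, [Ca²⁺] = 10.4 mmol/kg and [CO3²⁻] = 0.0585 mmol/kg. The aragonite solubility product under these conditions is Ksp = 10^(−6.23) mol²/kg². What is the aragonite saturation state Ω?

Ksp = 10^(−6.23) = 5.888×10^-7
Ω = [Ca²⁺][CO3²⁻]/Ksp = (10.4×10^-3)(0.0585×10^-3) / 5.888×10^-7 = 1.03

Ω = 1.03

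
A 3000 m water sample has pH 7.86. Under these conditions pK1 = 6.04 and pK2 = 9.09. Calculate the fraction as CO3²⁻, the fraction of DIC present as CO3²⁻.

α₂ = 0.0548

α₂ = 1 / (1 + [H⁺]/K2 + [H⁺]²/(K1K2)) = 1 / (1 + 10^+1.23 + 10^-0.59)
   = 1 / (1 + 16.982 + 0.25704) = 1/18.239 = 0.05483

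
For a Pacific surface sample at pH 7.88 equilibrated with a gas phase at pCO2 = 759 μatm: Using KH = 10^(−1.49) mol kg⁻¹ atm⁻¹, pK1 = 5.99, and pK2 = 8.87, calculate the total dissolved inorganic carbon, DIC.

DIC = 2.13 mmol/kg

[CO2*] = KH · pCO2 = 10^(−1.49) × 759×10^-6 = 2.456×10^-5 mol/kg
α₀ = 1/(1 + K1/[H⁺] + K1K2/[H⁺]²) = 1/(1 + 10^+1.89 + 10^+0.90) = 0.01155
DIC = [CO2*]/α₀ = 2.456×10^-5 / 0.01155 = 2.13 mmol/kg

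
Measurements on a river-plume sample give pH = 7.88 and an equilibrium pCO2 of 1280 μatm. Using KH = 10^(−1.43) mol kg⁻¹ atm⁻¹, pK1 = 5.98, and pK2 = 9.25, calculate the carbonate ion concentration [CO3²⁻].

[CO2*] = KH · pCO2 = 10^(−1.43) × 1280×10^-6 = 4.756×10^-5 mol/kg
α₀ = 1/(1 + K1/[H⁺] + K1K2/[H⁺]²) = 1/(1 + 10^+1.90 + 10^+0.53) = 0.01193
DIC = [CO2*]/α₀ = 4.756×10^-5 / 0.01193 = 3.986 mmol/kg
[CO3²⁻] = α₂·DIC; α₂ = 0.04042, so [CO3²⁻] = 0.04042 × 3.986 = 0.161 mmol/kg

[CO3²⁻] = 0.161 mmol/kg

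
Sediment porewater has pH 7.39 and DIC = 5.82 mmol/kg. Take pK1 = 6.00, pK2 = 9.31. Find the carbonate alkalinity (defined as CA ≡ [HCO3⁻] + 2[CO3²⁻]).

CA = [HCO3⁻] + 2[CO3²⁻] = (α₁ + 2α₂)·DIC
At pH 7.39: [H⁺]/K1 = 10^-1.39 = 0.040738, K2/[H⁺] = 10^-1.92 = 0.012023
α₁ = 1/(1 + 0.040738 + 0.012023) = 1/1.0528 = 0.9499; α₂ = α₁·K2/[H⁺] = 0.01142
α₁ + 2α₂ = 0.9727
CA = 0.9727 × 5.82 = 5.66 mmol/kg

CA = 5.66 mmol/kg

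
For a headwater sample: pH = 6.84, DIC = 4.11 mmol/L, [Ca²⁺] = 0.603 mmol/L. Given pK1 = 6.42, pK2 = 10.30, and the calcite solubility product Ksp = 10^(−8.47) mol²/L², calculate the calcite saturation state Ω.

Ω = 0.184

α₂ = 1 / (1 + [H⁺]/K2 + [H⁺]²/(K1K2)) = 1 / (1 + 10^+3.46 + 10^+3.04)
   = 1 / (1 + 2884.0 + 1096.5) = 1/3981.5 = 0.0002512
[CO3²⁻] = α₂ × DIC = 0.0002512 × 4.11 = 0.001032 mmol/L = 1.032 μmol/L
Ksp = 10^(−8.47) = 3.388×10^-9
Ω = [Ca²⁺][CO3²⁻]/Ksp = (0.603×10^-3)(1.032×10^-6) / 3.388×10^-9 = 0.184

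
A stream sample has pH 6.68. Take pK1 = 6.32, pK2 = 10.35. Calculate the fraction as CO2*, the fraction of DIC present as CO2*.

α₀ = 1 / (1 + K1/[H⁺] + K1K2/[H⁺]²) = 1 / (1 + 10^+0.36 + 10^-3.31)
   = 1 / (1 + 2.2909 + 0.00048978) = 1/3.2914 = 0.3038

α₀ = 0.304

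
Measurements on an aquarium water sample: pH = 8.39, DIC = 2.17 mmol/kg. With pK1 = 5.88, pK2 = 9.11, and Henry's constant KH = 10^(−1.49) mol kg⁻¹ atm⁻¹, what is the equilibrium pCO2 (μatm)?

pCO2 = 174 μatm

α₀ = 1 / (1 + K1/[H⁺] + K1K2/[H⁺]²) = 1 / (1 + 10^+2.51 + 10^+1.79)
   = 1 / (1 + 323.59 + 61.660) = 1/386.25 = 0.002589
[CO2*] = α₀ × DIC = 0.002589 × 2.17 = 0.005618 mmol/kg = 5.618 μmol/kg
pCO2 = [CO2*]/KH = 5.618×10^-6 / 3.236×10^-2 = 174 μatm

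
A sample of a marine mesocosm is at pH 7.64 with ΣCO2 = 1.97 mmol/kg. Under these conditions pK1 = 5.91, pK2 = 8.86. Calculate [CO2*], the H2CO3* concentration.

[CO2*] = 0.0340 mmol/kg

α₀ = 1 / (1 + K1/[H⁺] + K1K2/[H⁺]²) = 1 / (1 + 10^+1.73 + 10^+0.51)
   = 1 / (1 + 53.703 + 3.2359) = 1/57.939 = 0.01726
[CO2*] = α₀ × DIC = 0.01726 × 1.97 = 0.0340 mmol/kg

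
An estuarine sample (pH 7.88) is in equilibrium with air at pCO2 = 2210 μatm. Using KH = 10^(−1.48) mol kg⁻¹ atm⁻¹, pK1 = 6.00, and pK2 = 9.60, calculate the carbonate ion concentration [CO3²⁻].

[CO2*] = KH · pCO2 = 10^(−1.48) × 2210×10^-6 = 7.318×10^-5 mol/kg
α₀ = 1/(1 + K1/[H⁺] + K1K2/[H⁺]²) = 1/(1 + 10^+1.88 + 10^+0.16) = 0.01277
DIC = [CO2*]/α₀ = 7.318×10^-5 / 0.01277 = 5.730 mmol/kg
[CO3²⁻] = α₂·DIC; α₂ = 0.01846, so [CO3²⁻] = 0.01846 × 5.730 = 0.106 mmol/kg

[CO3²⁻] = 0.106 mmol/kg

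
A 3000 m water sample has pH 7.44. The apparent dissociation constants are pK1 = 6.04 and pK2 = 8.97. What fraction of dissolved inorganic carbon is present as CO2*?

α₀ = 0.0372

α₀ = 1 / (1 + K1/[H⁺] + K1K2/[H⁺]²) = 1 / (1 + 10^+1.40 + 10^-0.13)
   = 1 / (1 + 25.119 + 0.74131) = 1/26.860 = 0.03723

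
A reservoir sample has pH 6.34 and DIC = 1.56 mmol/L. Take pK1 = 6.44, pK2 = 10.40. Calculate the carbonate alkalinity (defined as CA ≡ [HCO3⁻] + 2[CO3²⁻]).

CA = 0.691 mmol/L

CA = [HCO3⁻] + 2[CO3²⁻] = (α₁ + 2α₂)·DIC
At pH 6.34: [H⁺]/K1 = 10^0.10 = 1.2589, K2/[H⁺] = 10^-4.06 = 8.7096×10^-5
α₁ = 1/(1 + 1.2589 + 8.7096×10^-5) = 1/2.2590 = 0.4427; α₂ = α₁·K2/[H⁺] = 3.856×10^-5
α₁ + 2α₂ = 0.4427
CA = 0.4427 × 1.56 = 0.691 mmol/L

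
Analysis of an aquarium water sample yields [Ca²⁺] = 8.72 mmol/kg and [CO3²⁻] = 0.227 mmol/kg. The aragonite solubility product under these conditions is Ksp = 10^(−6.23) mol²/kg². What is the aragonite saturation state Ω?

Ksp = 10^(−6.23) = 5.888×10^-7
Ω = [Ca²⁺][CO3²⁻]/Ksp = (8.72×10^-3)(0.227×10^-3) / 5.888×10^-7 = 3.36

Ω = 3.36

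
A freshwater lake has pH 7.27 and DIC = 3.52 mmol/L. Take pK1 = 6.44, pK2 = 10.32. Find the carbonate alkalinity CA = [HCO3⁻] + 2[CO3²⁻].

CA = [HCO3⁻] + 2[CO3²⁻] = (α₁ + 2α₂)·DIC
At pH 7.27: [H⁺]/K1 = 10^-0.83 = 0.14791, K2/[H⁺] = 10^-3.05 = 0.00089125
α₁ = 1/(1 + 0.14791 + 0.00089125) = 1/1.1488 = 0.8705; α₂ = α₁·K2/[H⁺] = 0.0007758
α₁ + 2α₂ = 0.8720
CA = 0.8720 × 3.52 = 3.07 mmol/L

CA = 3.07 mmol/L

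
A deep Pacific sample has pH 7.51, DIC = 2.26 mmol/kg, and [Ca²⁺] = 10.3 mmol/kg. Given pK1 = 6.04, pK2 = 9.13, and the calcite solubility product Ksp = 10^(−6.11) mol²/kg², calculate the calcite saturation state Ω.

Ω = 0.680

α₂ = 1 / (1 + [H⁺]/K2 + [H⁺]²/(K1K2)) = 1 / (1 + 10^+1.62 + 10^+0.15)
   = 1 / (1 + 41.687 + 1.4125) = 1/44.099 = 0.02268
[CO3²⁻] = α₂ × DIC = 0.02268 × 2.26 = 0.05125 mmol/kg
Ksp = 10^(−6.11) = 7.762×10^-7
Ω = [Ca²⁺][CO3²⁻]/Ksp = (10.3×10^-3)(5.125×10^-5) / 7.762×10^-7 = 0.680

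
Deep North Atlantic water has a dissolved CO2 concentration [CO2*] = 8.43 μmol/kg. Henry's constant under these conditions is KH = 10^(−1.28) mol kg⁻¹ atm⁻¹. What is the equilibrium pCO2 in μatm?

pCO2 = 161 μatm

KH = 10^(−1.28) = 5.248×10^-2 mol kg⁻¹ atm⁻¹
pCO2 = [CO2*]/KH = 8.43×10^-6 / 5.248×10^-2 = 1.61×10^-4 atm = 161 μatm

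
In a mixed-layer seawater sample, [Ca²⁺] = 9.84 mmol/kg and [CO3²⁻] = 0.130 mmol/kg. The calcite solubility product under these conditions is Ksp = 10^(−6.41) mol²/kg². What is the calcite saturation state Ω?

Ω = 3.29

Ksp = 10^(−6.41) = 3.890×10^-7
Ω = [Ca²⁺][CO3²⁻]/Ksp = (9.84×10^-3)(0.130×10^-3) / 3.890×10^-7 = 3.29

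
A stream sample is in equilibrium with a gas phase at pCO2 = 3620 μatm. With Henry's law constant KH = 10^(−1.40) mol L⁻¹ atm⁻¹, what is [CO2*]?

KH = 10^(−1.40) = 3.981×10^-2 mol L⁻¹ atm⁻¹
[CO2*] = KH · pCO2 = 3.981×10^-2 × 3620×10^-6 atm = 1.44×10^-4 mol/L

[CO2*] = 144 μmol/L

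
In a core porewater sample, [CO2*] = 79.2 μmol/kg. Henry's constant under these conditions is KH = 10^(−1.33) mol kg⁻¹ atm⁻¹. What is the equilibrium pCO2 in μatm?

KH = 10^(−1.33) = 4.677×10^-2 mol kg⁻¹ atm⁻¹
pCO2 = [CO2*]/KH = 79.2×10^-6 / 4.677×10^-2 = 1.69×10^-3 atm = 1690 μatm

pCO2 = 1690 μatm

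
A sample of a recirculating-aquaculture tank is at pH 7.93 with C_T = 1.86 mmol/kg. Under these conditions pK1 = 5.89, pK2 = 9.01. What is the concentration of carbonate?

α₂ = 1 / (1 + [H⁺]/K2 + [H⁺]²/(K1K2)) = 1 / (1 + 10^+1.08 + 10^-0.96)
   = 1 / (1 + 12.023 + 0.10965) = 1/13.132 = 0.07615
[CO3²⁻] = α₂ × DIC = 0.07615 × 1.86 = 0.142 mmol/kg

[CO3²⁻] = 0.142 mmol/kg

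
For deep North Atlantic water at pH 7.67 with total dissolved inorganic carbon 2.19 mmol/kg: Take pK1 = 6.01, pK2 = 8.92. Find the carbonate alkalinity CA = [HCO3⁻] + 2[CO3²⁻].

CA = [HCO3⁻] + 2[CO3²⁻] = (α₁ + 2α₂)·DIC
At pH 7.67: [H⁺]/K1 = 10^-1.66 = 0.021878, K2/[H⁺] = 10^-1.25 = 0.056234
α₁ = 1/(1 + 0.021878 + 0.056234) = 1/1.0781 = 0.9275; α₂ = α₁·K2/[H⁺] = 0.05216
α₁ + 2α₂ = 1.0319
CA = 1.0319 × 2.19 = 2.26 mmol/kg

CA = 2.26 mmol/kg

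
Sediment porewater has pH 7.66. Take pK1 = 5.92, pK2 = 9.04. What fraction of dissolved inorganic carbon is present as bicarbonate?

α₁ = 1 / (1 + [H⁺]/K1 + K2/[H⁺]) = 1 / (1 + 10^-1.74 + 10^-1.38)
   = 1 / (1 + 0.018197 + 0.041687) = 1/1.0599 = 0.9435

α₁ = 0.943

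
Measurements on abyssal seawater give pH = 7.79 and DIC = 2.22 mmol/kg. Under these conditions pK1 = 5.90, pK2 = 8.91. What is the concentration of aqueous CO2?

[CO2*] = 0.0263 mmol/kg

α₀ = 1 / (1 + K1/[H⁺] + K1K2/[H⁺]²) = 1 / (1 + 10^+1.89 + 10^+0.77)
   = 1 / (1 + 77.625 + 5.8884) = 1/84.513 = 0.01183
[CO2*] = α₀ × DIC = 0.01183 × 2.22 = 0.0263 mmol/kg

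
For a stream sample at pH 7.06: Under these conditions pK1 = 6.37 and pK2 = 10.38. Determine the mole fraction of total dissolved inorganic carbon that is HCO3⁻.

α₁ = 0.830

α₁ = 1 / (1 + [H⁺]/K1 + K2/[H⁺]) = 1 / (1 + 10^-0.69 + 10^-3.32)
   = 1 / (1 + 0.20417 + 0.00047863) = 1/1.2047 = 0.8301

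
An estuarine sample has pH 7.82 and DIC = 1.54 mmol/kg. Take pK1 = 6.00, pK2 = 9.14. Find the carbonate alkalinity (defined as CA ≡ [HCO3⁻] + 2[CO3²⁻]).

CA = 1.59 mmol/kg

CA = [HCO3⁻] + 2[CO3²⁻] = (α₁ + 2α₂)·DIC
At pH 7.82: [H⁺]/K1 = 10^-1.82 = 0.015136, K2/[H⁺] = 10^-1.32 = 0.047863
α₁ = 1/(1 + 0.015136 + 0.047863) = 1/1.0630 = 0.9407; α₂ = α₁·K2/[H⁺] = 0.04503
α₁ + 2α₂ = 1.0308
CA = 1.0308 × 1.54 = 1.59 mmol/kg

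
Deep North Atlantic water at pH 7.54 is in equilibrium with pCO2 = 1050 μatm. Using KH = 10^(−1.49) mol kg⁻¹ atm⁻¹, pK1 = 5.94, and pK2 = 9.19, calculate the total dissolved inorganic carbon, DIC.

[CO2*] = KH · pCO2 = 10^(−1.49) × 1050×10^-6 = 3.398×10^-5 mol/kg
α₀ = 1/(1 + K1/[H⁺] + K1K2/[H⁺]²) = 1/(1 + 10^+1.60 + 10^-0.05) = 0.02398
DIC = [CO2*]/α₀ = 3.398×10^-5 / 0.02398 = 1.42 mmol/kg

DIC = 1.42 mmol/kg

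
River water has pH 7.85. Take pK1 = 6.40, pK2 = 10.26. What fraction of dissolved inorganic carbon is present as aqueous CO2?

α₀ = 1 / (1 + K1/[H⁺] + K1K2/[H⁺]²) = 1 / (1 + 10^+1.45 + 10^-0.96)
   = 1 / (1 + 28.184 + 0.10965) = 1/29.293 = 0.03414

α₀ = 0.0341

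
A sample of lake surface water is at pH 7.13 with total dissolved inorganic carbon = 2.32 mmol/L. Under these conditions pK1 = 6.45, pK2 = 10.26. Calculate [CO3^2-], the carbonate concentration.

[CO3²⁻] = 1.42 μmol/L

α₂ = 1 / (1 + [H⁺]/K2 + [H⁺]²/(K1K2)) = 1 / (1 + 10^+3.13 + 10^+2.45)
   = 1 / (1 + 1349.0 + 281.84) = 1/1631.8 = 0.0006128
[CO3²⁻] = α₂ × DIC = 0.0006128 × 2.32 = 0.00142 mmol/L = 1.42 μmol/L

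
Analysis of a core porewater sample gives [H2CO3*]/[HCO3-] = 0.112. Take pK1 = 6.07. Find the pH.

From K1 = [H⁺][HCO3-]/[H2CO3*]:  pH = pK1 − log₁₀([H2CO3*]/[HCO3-])
log₁₀(0.112) = -0.951
pH = 6.07 − (-0.951) = 7.02

pH = 7.02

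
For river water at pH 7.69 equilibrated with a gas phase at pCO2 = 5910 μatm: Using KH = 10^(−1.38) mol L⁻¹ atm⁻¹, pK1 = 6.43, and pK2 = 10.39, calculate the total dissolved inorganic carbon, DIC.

[CO2*] = KH · pCO2 = 10^(−1.38) × 5910×10^-6 = 2.464×10^-4 mol/L
α₀ = 1/(1 + K1/[H⁺] + K1K2/[H⁺]²) = 1/(1 + 10^+1.26 + 10^-1.44) = 0.05199
DIC = [CO2*]/α₀ = 2.464×10^-4 / 0.05199 = 4.74 mmol/L

DIC = 4.74 mmol/L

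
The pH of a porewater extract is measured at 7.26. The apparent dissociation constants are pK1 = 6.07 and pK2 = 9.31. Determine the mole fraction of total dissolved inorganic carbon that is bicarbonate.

α₁ = 0.932

α₁ = 1 / (1 + [H⁺]/K1 + K2/[H⁺]) = 1 / (1 + 10^-1.19 + 10^-2.05)
   = 1 / (1 + 0.064565 + 0.0089125) = 1/1.0735 = 0.9316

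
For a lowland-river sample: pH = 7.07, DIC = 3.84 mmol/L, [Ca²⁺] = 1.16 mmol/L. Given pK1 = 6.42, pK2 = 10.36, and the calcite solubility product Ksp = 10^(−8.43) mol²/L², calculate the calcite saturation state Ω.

α₂ = 1 / (1 + [H⁺]/K2 + [H⁺]²/(K1K2)) = 1 / (1 + 10^+3.29 + 10^+2.64)
   = 1 / (1 + 1949.8 + 436.52) = 1/2387.4 = 0.0004189
[CO3²⁻] = α₂ × DIC = 0.0004189 × 3.84 = 0.001608 mmol/L = 1.608 μmol/L
Ksp = 10^(−8.43) = 3.715×10^-9
Ω = [Ca²⁺][CO3²⁻]/Ksp = (1.16×10^-3)(1.608×10^-6) / 3.715×10^-9 = 0.502

Ω = 0.502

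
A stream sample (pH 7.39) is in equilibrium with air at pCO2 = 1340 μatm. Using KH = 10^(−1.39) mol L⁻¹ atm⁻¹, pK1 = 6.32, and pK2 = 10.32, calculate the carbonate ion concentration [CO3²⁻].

[CO2*] = KH · pCO2 = 10^(−1.39) × 1340×10^-6 = 5.459×10^-5 mol/L
α₀ = 1/(1 + K1/[H⁺] + K1K2/[H⁺]²) = 1/(1 + 10^+1.07 + 10^-1.86) = 0.07835
DIC = [CO2*]/α₀ = 5.459×10^-5 / 0.07835 = 0.6967 mmol/L
[CO3²⁻] = α₂·DIC; α₂ = 0.001082, so [CO3²⁻] = 0.001082 × 0.6967 = 0.000754 mmol/L = 0.754 μmol/L

[CO3²⁻] = 0.754 μmol/L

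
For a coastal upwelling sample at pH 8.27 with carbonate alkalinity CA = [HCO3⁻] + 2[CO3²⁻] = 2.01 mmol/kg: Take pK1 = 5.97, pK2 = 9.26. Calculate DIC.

DIC = 1.85 mmol/kg

CA = [HCO3⁻] + 2[CO3²⁻] = (α₁ + 2α₂)·DIC
At pH 8.27: [H⁺]/K1 = 10^-2.30 = 0.0050119, K2/[H⁺] = 10^-0.99 = 0.10233
α₁ = 1/(1 + 0.0050119 + 0.10233) = 1/1.1073 = 0.9031; α₂ = α₁·K2/[H⁺] = 0.09241
α₁ + 2α₂ = 1.0879
DIC = CA / (α₁ + 2α₂) = 2.01 / 1.0879 = 1.85 mmol/kg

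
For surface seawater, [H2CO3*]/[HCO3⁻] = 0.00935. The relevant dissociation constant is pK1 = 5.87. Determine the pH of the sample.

From K1 = [H⁺][HCO3⁻]/[H2CO3*]:  pH = pK1 − log₁₀([H2CO3*]/[HCO3⁻])
log₁₀(0.00935) = -2.029
pH = 5.87 − (-2.029) = 7.90

pH = 7.90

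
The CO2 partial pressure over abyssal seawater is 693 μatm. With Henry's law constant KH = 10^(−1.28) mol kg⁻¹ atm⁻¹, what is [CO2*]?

KH = 10^(−1.28) = 5.248×10^-2 mol kg⁻¹ atm⁻¹
[CO2*] = KH · pCO2 = 5.248×10^-2 × 693×10^-6 atm = 3.64×10^-5 mol/kg

[CO2*] = 36.4 μmol/kg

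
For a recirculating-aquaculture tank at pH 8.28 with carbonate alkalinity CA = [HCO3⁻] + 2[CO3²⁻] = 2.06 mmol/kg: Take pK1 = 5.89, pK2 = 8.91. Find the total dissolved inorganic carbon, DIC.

CA = [HCO3⁻] + 2[CO3²⁻] = (α₁ + 2α₂)·DIC
At pH 8.28: [H⁺]/K1 = 10^-2.39 = 0.0040738, K2/[H⁺] = 10^-0.63 = 0.23442
α₁ = 1/(1 + 0.0040738 + 0.23442) = 1/1.2385 = 0.8074; α₂ = α₁·K2/[H⁺] = 0.1893
α₁ + 2α₂ = 1.1860
DIC = CA / (α₁ + 2α₂) = 2.06 / 1.1860 = 1.74 mmol/kg

DIC = 1.74 mmol/kg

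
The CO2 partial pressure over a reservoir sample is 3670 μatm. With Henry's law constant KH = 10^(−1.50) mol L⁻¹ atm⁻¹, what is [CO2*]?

KH = 10^(−1.50) = 3.162×10^-2 mol L⁻¹ atm⁻¹
[CO2*] = KH · pCO2 = 3.162×10^-2 × 3670×10^-6 atm = 1.16×10^-4 mol/L

[CO2*] = 116 μmol/L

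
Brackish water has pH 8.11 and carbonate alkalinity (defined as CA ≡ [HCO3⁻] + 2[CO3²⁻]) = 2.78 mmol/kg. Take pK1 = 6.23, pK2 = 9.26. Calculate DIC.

CA = [HCO3⁻] + 2[CO3²⁻] = (α₁ + 2α₂)·DIC
At pH 8.11: [H⁺]/K1 = 10^-1.88 = 0.013183, K2/[H⁺] = 10^-1.15 = 0.070795
α₁ = 1/(1 + 0.013183 + 0.070795) = 1/1.0840 = 0.9225; α₂ = α₁·K2/[H⁺] = 0.06531
α₁ + 2α₂ = 1.0531
DIC = CA / (α₁ + 2α₂) = 2.78 / 1.0531 = 2.64 mmol/kg

DIC = 2.64 mmol/kg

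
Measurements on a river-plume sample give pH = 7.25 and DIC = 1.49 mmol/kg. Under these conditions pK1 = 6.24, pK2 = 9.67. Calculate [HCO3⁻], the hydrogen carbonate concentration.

[HCO3⁻] = 1.35 mmol/kg

α₁ = 1 / (1 + [H⁺]/K1 + K2/[H⁺]) = 1 / (1 + 10^-1.01 + 10^-2.42)
   = 1 / (1 + 0.097724 + 0.0038019) = 1/1.1015 = 0.9078
[HCO3⁻] = α₁ × DIC = 0.9078 × 1.49 = 1.35 mmol/kg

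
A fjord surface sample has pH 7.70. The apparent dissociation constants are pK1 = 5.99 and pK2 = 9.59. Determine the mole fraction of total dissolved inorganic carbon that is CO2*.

α₀ = 0.0189

α₀ = 1 / (1 + K1/[H⁺] + K1K2/[H⁺]²) = 1 / (1 + 10^+1.71 + 10^-0.18)
   = 1 / (1 + 51.286 + 0.66069) = 1/52.947 = 0.01889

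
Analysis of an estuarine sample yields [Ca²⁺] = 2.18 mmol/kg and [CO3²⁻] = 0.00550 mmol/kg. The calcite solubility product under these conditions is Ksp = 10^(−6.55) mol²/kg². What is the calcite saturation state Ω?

Ω = 0.0425

Ksp = 10^(−6.55) = 2.818×10^-7
Ω = [Ca²⁺][CO3²⁻]/Ksp = (2.18×10^-3)(0.00550×10^-3) / 2.818×10^-7 = 0.0425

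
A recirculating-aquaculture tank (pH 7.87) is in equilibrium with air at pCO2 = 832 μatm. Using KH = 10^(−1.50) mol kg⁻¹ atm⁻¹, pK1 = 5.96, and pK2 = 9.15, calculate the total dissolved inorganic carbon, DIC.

[CO2*] = KH · pCO2 = 10^(−1.50) × 832×10^-6 = 2.631×10^-5 mol/kg
α₀ = 1/(1 + K1/[H⁺] + K1K2/[H⁺]²) = 1/(1 + 10^+1.91 + 10^+0.63) = 0.01155
DIC = [CO2*]/α₀ = 2.631×10^-5 / 0.01155 = 2.28 mmol/kg

DIC = 2.28 mmol/kg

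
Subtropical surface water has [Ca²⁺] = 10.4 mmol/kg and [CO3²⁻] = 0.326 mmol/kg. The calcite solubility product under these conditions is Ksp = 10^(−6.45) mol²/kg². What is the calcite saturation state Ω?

Ksp = 10^(−6.45) = 3.548×10^-7
Ω = [Ca²⁺][CO3²⁻]/Ksp = (10.4×10^-3)(0.326×10^-3) / 3.548×10^-7 = 9.56

Ω = 9.56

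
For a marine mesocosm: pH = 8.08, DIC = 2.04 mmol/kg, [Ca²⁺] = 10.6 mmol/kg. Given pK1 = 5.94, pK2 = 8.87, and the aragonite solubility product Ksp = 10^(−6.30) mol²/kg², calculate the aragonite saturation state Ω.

Ω = 5.98

α₂ = 1 / (1 + [H⁺]/K2 + [H⁺]²/(K1K2)) = 1 / (1 + 10^+0.79 + 10^-1.35)
   = 1 / (1 + 6.1660 + 0.044668) = 1/7.2106 = 0.1387
[CO3²⁻] = α₂ × DIC = 0.1387 × 2.04 = 0.2829 mmol/kg
Ksp = 10^(−6.30) = 5.012×10^-7
Ω = [Ca²⁺][CO3²⁻]/Ksp = (10.6×10^-3)(2.829×10^-4) / 5.012×10^-7 = 5.98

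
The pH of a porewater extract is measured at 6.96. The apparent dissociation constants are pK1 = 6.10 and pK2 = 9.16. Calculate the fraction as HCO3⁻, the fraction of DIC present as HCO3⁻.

α₁ = 0.874

α₁ = 1 / (1 + [H⁺]/K1 + K2/[H⁺]) = 1 / (1 + 10^-0.86 + 10^-2.20)
   = 1 / (1 + 0.13804 + 0.0063096) = 1/1.1443 = 0.8739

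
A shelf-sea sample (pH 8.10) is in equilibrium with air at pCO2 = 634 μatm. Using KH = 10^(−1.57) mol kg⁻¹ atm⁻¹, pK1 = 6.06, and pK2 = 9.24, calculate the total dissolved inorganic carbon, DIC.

DIC = 2.02 mmol/kg

[CO2*] = KH · pCO2 = 10^(−1.57) × 634×10^-6 = 1.706×10^-5 mol/kg
α₀ = 1/(1 + K1/[H⁺] + K1K2/[H⁺]²) = 1/(1 + 10^+2.04 + 10^+0.90) = 0.008432
DIC = [CO2*]/α₀ = 1.706×10^-5 / 0.008432 = 2.02 mmol/kg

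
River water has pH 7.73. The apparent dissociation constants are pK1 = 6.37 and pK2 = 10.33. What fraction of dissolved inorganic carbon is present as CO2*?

α₀ = 1 / (1 + K1/[H⁺] + K1K2/[H⁺]²) = 1 / (1 + 10^+1.36 + 10^-1.24)
   = 1 / (1 + 22.909 + 0.057544) = 1/23.966 = 0.04173

α₀ = 0.0417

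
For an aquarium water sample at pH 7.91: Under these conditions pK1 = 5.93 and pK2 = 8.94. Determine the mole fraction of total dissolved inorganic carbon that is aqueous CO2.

α₀ = 1 / (1 + K1/[H⁺] + K1K2/[H⁺]²) = 1 / (1 + 10^+1.98 + 10^+0.95)
   = 1 / (1 + 95.499 + 8.9125) = 1/105.41 = 0.009487

α₀ = 0.00949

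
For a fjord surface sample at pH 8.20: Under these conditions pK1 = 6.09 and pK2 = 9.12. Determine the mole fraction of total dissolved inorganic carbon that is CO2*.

α₀ = 0.00688

α₀ = 1 / (1 + K1/[H⁺] + K1K2/[H⁺]²) = 1 / (1 + 10^+2.11 + 10^+1.19)
   = 1 / (1 + 128.82 + 15.488) = 1/145.31 = 0.006882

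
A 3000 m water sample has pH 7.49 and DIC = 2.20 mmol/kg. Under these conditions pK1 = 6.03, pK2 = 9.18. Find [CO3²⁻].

[CO3²⁻] = 0.0426 mmol/kg

α₂ = 1 / (1 + [H⁺]/K2 + [H⁺]²/(K1K2)) = 1 / (1 + 10^+1.69 + 10^+0.23)
   = 1 / (1 + 48.978 + 1.6982) = 1/51.676 = 0.01935
[CO3²⁻] = α₂ × DIC = 0.01935 × 2.20 = 0.0426 mmol/kg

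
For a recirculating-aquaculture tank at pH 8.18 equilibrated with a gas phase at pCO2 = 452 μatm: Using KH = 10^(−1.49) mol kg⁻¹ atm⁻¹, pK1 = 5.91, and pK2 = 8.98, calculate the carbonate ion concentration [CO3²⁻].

[CO3²⁻] = 0.432 mmol/kg

[CO2*] = KH · pCO2 = 10^(−1.49) × 452×10^-6 = 1.463×10^-5 mol/kg
α₀ = 1/(1 + K1/[H⁺] + K1K2/[H⁺]²) = 1/(1 + 10^+2.27 + 10^+1.47) = 0.004614
DIC = [CO2*]/α₀ = 1.463×10^-5 / 0.004614 = 3.170 mmol/kg
[CO3²⁻] = α₂·DIC; α₂ = 0.1362, so [CO3²⁻] = 0.1362 × 3.170 = 0.432 mmol/kg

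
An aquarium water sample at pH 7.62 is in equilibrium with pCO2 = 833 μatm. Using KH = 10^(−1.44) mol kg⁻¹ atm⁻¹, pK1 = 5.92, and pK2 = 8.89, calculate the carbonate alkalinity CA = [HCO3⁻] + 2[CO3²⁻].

[CO2*] = KH · pCO2 = 10^(−1.44) × 833×10^-6 = 3.024×10^-5 mol/kg
α₀ = 1/(1 + K1/[H⁺] + K1K2/[H⁺]²) = 1/(1 + 10^+1.70 + 10^+0.43) = 0.01858
DIC = [CO2*]/α₀ = 3.024×10^-5 / 0.01858 = 1.627 mmol/kg
CA = (α₁ + 2α₂)·DIC = (0.9314 + 2×0.05002) × 1.627 = 1.68 mmol/kg

CA = 1.68 mmol/kg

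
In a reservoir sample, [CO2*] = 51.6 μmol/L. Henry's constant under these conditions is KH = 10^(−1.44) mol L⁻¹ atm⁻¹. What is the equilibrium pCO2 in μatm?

KH = 10^(−1.44) = 3.631×10^-2 mol L⁻¹ atm⁻¹
pCO2 = [CO2*]/KH = 51.6×10^-6 / 3.631×10^-2 = 1.42×10^-3 atm = 1420 μatm

pCO2 = 1420 μatm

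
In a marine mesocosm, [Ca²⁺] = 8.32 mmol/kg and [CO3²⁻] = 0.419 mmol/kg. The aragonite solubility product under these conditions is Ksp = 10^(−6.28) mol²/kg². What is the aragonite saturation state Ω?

Ksp = 10^(−6.28) = 5.248×10^-7
Ω = [Ca²⁺][CO3²⁻]/Ksp = (8.32×10^-3)(0.419×10^-3) / 5.248×10^-7 = 6.64

Ω = 6.64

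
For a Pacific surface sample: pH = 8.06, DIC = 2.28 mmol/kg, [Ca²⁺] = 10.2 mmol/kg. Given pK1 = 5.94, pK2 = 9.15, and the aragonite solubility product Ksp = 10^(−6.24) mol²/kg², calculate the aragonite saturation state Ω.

α₂ = 1 / (1 + [H⁺]/K2 + [H⁺]²/(K1K2)) = 1 / (1 + 10^+1.09 + 10^-1.03)
   = 1 / (1 + 12.303 + 0.093325) = 1/13.396 = 0.07465
[CO3²⁻] = α₂ × DIC = 0.07465 × 2.28 = 0.1702 mmol/kg
Ksp = 10^(−6.24) = 5.754×10^-7
Ω = [Ca²⁺][CO3²⁻]/Ksp = (10.2×10^-3)(1.702×10^-4) / 5.754×10^-7 = 3.02

Ω = 3.02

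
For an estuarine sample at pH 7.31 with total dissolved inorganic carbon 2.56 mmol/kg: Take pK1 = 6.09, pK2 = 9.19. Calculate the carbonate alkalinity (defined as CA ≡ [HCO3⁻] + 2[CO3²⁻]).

CA = [HCO3⁻] + 2[CO3²⁻] = (α₁ + 2α₂)·DIC
At pH 7.31: [H⁺]/K1 = 10^-1.22 = 0.060256, K2/[H⁺] = 10^-1.88 = 0.013183
α₁ = 1/(1 + 0.060256 + 0.013183) = 1/1.0734 = 0.9316; α₂ = α₁·K2/[H⁺] = 0.01228
α₁ + 2α₂ = 0.9561
CA = 0.9561 × 2.56 = 2.45 mmol/kg

CA = 2.45 mmol/kg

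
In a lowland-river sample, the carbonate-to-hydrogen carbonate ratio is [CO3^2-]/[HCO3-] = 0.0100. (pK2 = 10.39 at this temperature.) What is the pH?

From K2 = [H⁺][CO3^2-]/[HCO3-]:  pH = pK2 + log₁₀([CO3^2-]/[HCO3-])
log₁₀(0.0100) = -2.000
pH = 10.39 + (-2.000) = 8.39

pH = 8.39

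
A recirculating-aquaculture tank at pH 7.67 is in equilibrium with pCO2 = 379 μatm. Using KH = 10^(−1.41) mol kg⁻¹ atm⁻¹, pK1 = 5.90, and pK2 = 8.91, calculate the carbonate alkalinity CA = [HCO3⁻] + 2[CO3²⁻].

[CO2*] = KH · pCO2 = 10^(−1.41) × 379×10^-6 = 1.474×10^-5 mol/kg
α₀ = 1/(1 + K1/[H⁺] + K1K2/[H⁺]²) = 1/(1 + 10^+1.77 + 10^+0.53) = 0.01580
DIC = [CO2*]/α₀ = 1.474×10^-5 / 0.01580 = 0.9329 mmol/kg
CA = (α₁ + 2α₂)·DIC = (0.9306 + 2×0.05355) × 0.9329 = 0.968 mmol/kg

CA = 0.968 mmol/kg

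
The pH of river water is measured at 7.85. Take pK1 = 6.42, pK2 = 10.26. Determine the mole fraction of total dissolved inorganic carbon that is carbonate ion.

α₂ = 1 / (1 + [H⁺]/K2 + [H⁺]²/(K1K2)) = 1 / (1 + 10^+2.41 + 10^+0.98)
   = 1 / (1 + 257.04 + 9.5499) = 1/267.59 = 0.003737

α₂ = 0.00374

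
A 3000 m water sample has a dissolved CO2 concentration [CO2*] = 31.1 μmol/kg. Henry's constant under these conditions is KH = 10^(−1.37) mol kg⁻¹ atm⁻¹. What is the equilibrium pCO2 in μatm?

pCO2 = 729 μatm

KH = 10^(−1.37) = 4.266×10^-2 mol kg⁻¹ atm⁻¹
pCO2 = [CO2*]/KH = 31.1×10^-6 / 4.266×10^-2 = 7.29×10^-4 atm = 729 μatm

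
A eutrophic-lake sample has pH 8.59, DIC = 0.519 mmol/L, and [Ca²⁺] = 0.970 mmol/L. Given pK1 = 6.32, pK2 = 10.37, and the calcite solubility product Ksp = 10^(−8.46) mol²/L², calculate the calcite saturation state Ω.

Ω = 2.36

α₂ = 1 / (1 + [H⁺]/K2 + [H⁺]²/(K1K2)) = 1 / (1 + 10^+1.78 + 10^-0.49)
   = 1 / (1 + 60.256 + 0.32359) = 1/61.580 = 0.01624
[CO3²⁻] = α₂ × DIC = 0.01624 × 0.519 = 0.008428 mmol/L = 8.428 μmol/L
Ksp = 10^(−8.46) = 3.467×10^-9
Ω = [Ca²⁺][CO3²⁻]/Ksp = (0.970×10^-3)(8.428×10^-6) / 3.467×10^-9 = 2.36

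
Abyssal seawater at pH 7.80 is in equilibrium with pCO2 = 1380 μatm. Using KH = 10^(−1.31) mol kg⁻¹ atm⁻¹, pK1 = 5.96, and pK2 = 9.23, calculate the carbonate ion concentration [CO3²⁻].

[CO2*] = KH · pCO2 = 10^(−1.31) × 1380×10^-6 = 6.759×10^-5 mol/kg
α₀ = 1/(1 + K1/[H⁺] + K1K2/[H⁺]²) = 1/(1 + 10^+1.84 + 10^+0.41) = 0.01375
DIC = [CO2*]/α₀ = 6.759×10^-5 / 0.01375 = 4.917 mmol/kg
[CO3²⁻] = α₂·DIC; α₂ = 0.03533, so [CO3²⁻] = 0.03533 × 4.917 = 0.174 mmol/kg

[CO3²⁻] = 0.174 mmol/kg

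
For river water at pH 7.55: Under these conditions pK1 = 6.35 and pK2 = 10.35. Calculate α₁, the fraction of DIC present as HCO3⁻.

α₁ = 1 / (1 + [H⁺]/K1 + K2/[H⁺]) = 1 / (1 + 10^-1.20 + 10^-2.80)
   = 1 / (1 + 0.063096 + 0.0015849) = 1/1.0647 = 0.9392

α₁ = 0.939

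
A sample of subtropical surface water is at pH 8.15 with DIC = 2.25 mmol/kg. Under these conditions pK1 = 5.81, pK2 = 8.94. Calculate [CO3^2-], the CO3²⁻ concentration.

[CO3²⁻] = 0.313 mmol/kg

α₂ = 1 / (1 + [H⁺]/K2 + [H⁺]²/(K1K2)) = 1 / (1 + 10^+0.79 + 10^-1.55)
   = 1 / (1 + 6.1660 + 0.028184) = 1/7.1941 = 0.1390
[CO3²⁻] = α₂ × DIC = 0.1390 × 2.25 = 0.313 mmol/kg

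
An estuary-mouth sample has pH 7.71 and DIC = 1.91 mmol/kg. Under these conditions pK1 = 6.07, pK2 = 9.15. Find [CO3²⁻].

[CO3²⁻] = 0.0655 mmol/kg

α₂ = 1 / (1 + [H⁺]/K2 + [H⁺]²/(K1K2)) = 1 / (1 + 10^+1.44 + 10^-0.20)
   = 1 / (1 + 27.542 + 0.63096) = 1/29.173 = 0.03428
[CO3²⁻] = α₂ × DIC = 0.03428 × 1.91 = 0.0655 mmol/kg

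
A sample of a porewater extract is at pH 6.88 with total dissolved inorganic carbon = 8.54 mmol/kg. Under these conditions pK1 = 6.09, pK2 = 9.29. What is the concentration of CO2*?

[CO2*] = 1.19 mmol/kg

α₀ = 1 / (1 + K1/[H⁺] + K1K2/[H⁺]²) = 1 / (1 + 10^+0.79 + 10^-1.62)
   = 1 / (1 + 6.1660 + 0.023988) = 1/7.1899 = 0.1391
[CO2*] = α₀ × DIC = 0.1391 × 8.54 = 1.19 mmol/kg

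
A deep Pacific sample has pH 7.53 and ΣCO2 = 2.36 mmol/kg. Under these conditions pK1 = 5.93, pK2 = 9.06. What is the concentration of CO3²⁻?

[CO3²⁻] = 0.0660 mmol/kg

α₂ = 1 / (1 + [H⁺]/K2 + [H⁺]²/(K1K2)) = 1 / (1 + 10^+1.53 + 10^-0.07)
   = 1 / (1 + 33.884 + 0.85114) = 1/35.736 = 0.02798
[CO3²⁻] = α₂ × DIC = 0.02798 × 2.36 = 0.0660 mmol/kg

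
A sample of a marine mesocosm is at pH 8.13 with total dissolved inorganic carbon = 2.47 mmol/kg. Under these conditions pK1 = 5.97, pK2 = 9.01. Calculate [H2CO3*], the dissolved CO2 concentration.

[CO2*] = 15.0 μmol/kg

α₀ = 1 / (1 + K1/[H⁺] + K1K2/[H⁺]²) = 1 / (1 + 10^+2.16 + 10^+1.28)
   = 1 / (1 + 144.54 + 19.055) = 1/164.60 = 0.006075
[CO2*] = α₀ × DIC = 0.006075 × 2.47 = 0.0150 mmol/kg = 15.0 μmol/kg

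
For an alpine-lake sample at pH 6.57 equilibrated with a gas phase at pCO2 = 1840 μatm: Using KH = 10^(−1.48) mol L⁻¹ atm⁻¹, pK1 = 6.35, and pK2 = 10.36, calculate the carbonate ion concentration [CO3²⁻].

[CO2*] = KH · pCO2 = 10^(−1.48) × 1840×10^-6 = 6.093×10^-5 mol/L
α₀ = 1/(1 + K1/[H⁺] + K1K2/[H⁺]²) = 1/(1 + 10^+0.22 + 10^-3.57) = 0.3760
DIC = [CO2*]/α₀ = 6.093×10^-5 / 0.3760 = 0.1621 mmol/L
[CO3²⁻] = α₂·DIC; α₂ = 0.0001012, so [CO3²⁻] = 0.0001012 × 0.1621 = 1.64×10^-5 mmol/L = 0.0164 μmol/L

[CO3²⁻] = 0.0164 μmol/L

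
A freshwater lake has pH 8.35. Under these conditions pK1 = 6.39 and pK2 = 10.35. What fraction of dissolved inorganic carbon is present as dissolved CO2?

α₀ = 0.0107

α₀ = 1 / (1 + K1/[H⁺] + K1K2/[H⁺]²) = 1 / (1 + 10^+1.96 + 10^-0.04)
   = 1 / (1 + 91.201 + 0.91201) = 1/93.113 = 0.01074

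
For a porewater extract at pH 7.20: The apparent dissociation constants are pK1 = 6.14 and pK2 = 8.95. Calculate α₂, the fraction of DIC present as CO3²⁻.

α₂ = 1 / (1 + [H⁺]/K2 + [H⁺]²/(K1K2)) = 1 / (1 + 10^+1.75 + 10^+0.69)
   = 1 / (1 + 56.234 + 4.8978) = 1/62.132 = 0.01609

α₂ = 0.0161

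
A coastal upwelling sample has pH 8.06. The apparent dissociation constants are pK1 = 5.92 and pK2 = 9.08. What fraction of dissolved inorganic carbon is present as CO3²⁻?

α₂ = 1 / (1 + [H⁺]/K2 + [H⁺]²/(K1K2)) = 1 / (1 + 10^+1.02 + 10^-1.12)
   = 1 / (1 + 10.471 + 0.075858) = 1/11.547 = 0.08660

α₂ = 0.0866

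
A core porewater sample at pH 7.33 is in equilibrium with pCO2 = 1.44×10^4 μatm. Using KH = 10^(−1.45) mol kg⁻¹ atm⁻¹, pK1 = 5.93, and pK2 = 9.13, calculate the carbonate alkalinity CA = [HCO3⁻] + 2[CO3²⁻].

[CO2*] = KH · pCO2 = 10^(−1.45) × 1.44×10^4×10^-6 = 5.109×10^-4 mol/kg
α₀ = 1/(1 + K1/[H⁺] + K1K2/[H⁺]²) = 1/(1 + 10^+1.40 + 10^-0.40) = 0.03771
DIC = [CO2*]/α₀ = 5.109×10^-4 / 0.03771 = 13.55 mmol/kg
CA = (α₁ + 2α₂)·DIC = (0.9473 + 2×0.01501) × 13.55 = 13.2 mmol/kg

CA = 13.2 mmol/kg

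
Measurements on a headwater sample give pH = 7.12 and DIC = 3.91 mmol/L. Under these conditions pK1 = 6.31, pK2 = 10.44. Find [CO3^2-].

α₂ = 1 / (1 + [H⁺]/K2 + [H⁺]²/(K1K2)) = 1 / (1 + 10^+3.32 + 10^+2.51)
   = 1 / (1 + 2089.3 + 323.59) = 1/2413.9 = 0.0004143
[CO3²⁻] = α₂ × DIC = 0.0004143 × 3.91 = 0.00162 mmol/L = 1.62 μmol/L

[CO3²⁻] = 1.62 μmol/L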